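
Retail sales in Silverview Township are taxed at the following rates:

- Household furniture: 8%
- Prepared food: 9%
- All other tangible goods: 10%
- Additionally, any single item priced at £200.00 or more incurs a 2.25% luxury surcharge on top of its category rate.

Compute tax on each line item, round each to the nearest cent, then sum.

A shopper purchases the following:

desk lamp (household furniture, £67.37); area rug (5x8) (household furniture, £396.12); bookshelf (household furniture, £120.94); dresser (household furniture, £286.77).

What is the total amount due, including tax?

Desk lamp £67.37: household furniture → 8% → £5.39
Area rug (5x8) £396.12: household furniture → 8% + 2.25% surcharge = 10.25% → £40.60
Bookshelf £120.94: household furniture → 8% → £9.68
Dresser £286.77: household furniture → 8% + 2.25% surcharge = 10.25% → £29.39
Subtotal = £871.20; tax = £85.06; total due = £956.26

£956.26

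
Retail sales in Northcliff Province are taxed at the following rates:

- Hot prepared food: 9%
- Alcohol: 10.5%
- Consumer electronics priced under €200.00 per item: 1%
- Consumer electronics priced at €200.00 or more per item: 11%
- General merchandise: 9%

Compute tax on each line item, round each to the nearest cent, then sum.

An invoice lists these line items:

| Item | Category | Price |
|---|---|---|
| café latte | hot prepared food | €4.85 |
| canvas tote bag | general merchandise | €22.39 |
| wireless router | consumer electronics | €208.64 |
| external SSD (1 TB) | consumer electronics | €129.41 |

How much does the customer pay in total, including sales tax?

Café latte €4.85: hot prepared food → 9% → €0.44
Canvas tote bag €22.39: general merchandise → 9% → €2.02
Wireless router €208.64: consumer electronics, €200.00 or more → 11% → €22.95
External SSD (1 TB) €129.41: consumer electronics, under €200.00 → 1% → €1.29
Subtotal = €365.29; tax = €26.70; total due = €391.99

€391.99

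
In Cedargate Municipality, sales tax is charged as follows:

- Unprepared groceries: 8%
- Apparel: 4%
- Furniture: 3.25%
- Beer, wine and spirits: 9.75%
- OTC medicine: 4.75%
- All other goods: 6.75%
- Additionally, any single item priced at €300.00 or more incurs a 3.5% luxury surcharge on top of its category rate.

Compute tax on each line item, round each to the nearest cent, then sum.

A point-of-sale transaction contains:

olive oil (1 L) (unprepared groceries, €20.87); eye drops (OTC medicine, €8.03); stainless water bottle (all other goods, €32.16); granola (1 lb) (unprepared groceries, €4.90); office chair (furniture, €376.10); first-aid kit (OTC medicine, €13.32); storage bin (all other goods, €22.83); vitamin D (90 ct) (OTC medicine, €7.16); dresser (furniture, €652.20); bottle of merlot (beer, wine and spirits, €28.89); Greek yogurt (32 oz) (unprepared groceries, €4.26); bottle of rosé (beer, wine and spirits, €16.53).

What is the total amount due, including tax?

€1268.55

Olive oil (1 L) €20.87: unprepared groceries → 8% → €1.67
Eye drops €8.03: OTC medicine → 4.75% → €0.38
Stainless water bottle €32.16: all other goods → 6.75% → €2.17
Granola (1 lb) €4.90: unprepared groceries → 8% → €0.39
Office chair €376.10: furniture → 3.25% + 3.5% surcharge = 6.75% → €25.39
First-aid kit €13.32: OTC medicine → 4.75% → €0.63
Storage bin €22.83: all other goods → 6.75% → €1.54
Vitamin D (90 ct) €7.16: OTC medicine → 4.75% → €0.34
Dresser €652.20: furniture → 3.25% + 3.5% surcharge = 6.75% → €44.02
Bottle of merlot €28.89: beer, wine and spirits → 9.75% → €2.82
Greek yogurt (32 oz) €4.26: unprepared groceries → 8% → €0.34
Bottle of rosé €16.53: beer, wine and spirits → 9.75% → €1.61
Subtotal = €1187.25; tax = €81.30; total due = €1268.55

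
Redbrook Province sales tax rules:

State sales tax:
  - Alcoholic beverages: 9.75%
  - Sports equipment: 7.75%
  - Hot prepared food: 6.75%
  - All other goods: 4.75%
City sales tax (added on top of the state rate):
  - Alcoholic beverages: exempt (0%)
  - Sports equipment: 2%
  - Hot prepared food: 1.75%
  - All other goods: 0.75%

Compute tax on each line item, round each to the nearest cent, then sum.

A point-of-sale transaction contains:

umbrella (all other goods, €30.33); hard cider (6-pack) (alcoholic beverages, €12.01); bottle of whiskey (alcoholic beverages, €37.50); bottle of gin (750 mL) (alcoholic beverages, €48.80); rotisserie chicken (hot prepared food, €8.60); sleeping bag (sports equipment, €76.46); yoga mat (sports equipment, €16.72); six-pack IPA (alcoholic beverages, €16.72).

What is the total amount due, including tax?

€269.84

Umbrella €30.33: all other goods → 4.75% + 0.75% city = 5.5% → €1.67
Hard cider (6-pack) €12.01: alcoholic beverages → 9.75% + 0% city = 9.75% → €1.17
Bottle of whiskey €37.50: alcoholic beverages → 9.75% + 0% city = 9.75% → €3.66
Bottle of gin (750 mL) €48.80: alcoholic beverages → 9.75% + 0% city = 9.75% → €4.76
Rotisserie chicken €8.60: hot prepared food → 6.75% + 1.75% city = 8.5% → €0.73
Sleeping bag €76.46: sports equipment → 7.75% + 2% city = 9.75% → €7.45
Yoga mat €16.72: sports equipment → 7.75% + 2% city = 9.75% → €1.63
Six-pack IPA €16.72: alcoholic beverages → 9.75% + 0% city = 9.75% → €1.63
Subtotal = €247.14; tax = €22.70; total due = €269.84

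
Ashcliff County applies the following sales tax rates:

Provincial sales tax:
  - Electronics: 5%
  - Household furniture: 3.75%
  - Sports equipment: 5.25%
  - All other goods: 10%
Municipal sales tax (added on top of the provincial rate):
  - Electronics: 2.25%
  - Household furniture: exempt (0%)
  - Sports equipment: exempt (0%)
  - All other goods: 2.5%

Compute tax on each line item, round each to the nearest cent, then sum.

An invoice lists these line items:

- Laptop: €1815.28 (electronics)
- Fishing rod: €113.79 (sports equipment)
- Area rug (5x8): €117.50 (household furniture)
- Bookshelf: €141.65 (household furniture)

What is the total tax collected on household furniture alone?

€9.72

Area rug (5x8) €117.50: household furniture → 3.75% + 0% municipal = 3.75% → €4.41
Bookshelf €141.65: household furniture → 3.75% + 0% municipal = 3.75% → €5.31
Tax on household furniture = €4.41 + €5.31 = €9.72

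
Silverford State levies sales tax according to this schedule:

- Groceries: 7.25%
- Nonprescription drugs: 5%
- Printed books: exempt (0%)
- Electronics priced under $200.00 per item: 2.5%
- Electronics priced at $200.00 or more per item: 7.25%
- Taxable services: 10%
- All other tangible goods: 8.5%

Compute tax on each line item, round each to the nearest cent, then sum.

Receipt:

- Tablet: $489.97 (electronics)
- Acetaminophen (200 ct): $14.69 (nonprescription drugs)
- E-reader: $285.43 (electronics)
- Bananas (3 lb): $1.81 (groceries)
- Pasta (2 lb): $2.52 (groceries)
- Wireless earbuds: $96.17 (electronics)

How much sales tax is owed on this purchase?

$59.65

Tablet $489.97: electronics, $200.00 or more → 7.25% → $35.52
Acetaminophen (200 ct) $14.69: nonprescription drugs → 5% → $0.73
E-reader $285.43: electronics, $200.00 or more → 7.25% → $20.69
Bananas (3 lb) $1.81: groceries → 7.25% → $0.13
Pasta (2 lb) $2.52: groceries → 7.25% → $0.18
Wireless earbuds $96.17: electronics, under $200.00 → 2.5% → $2.40
Total tax = $35.52 + $0.73 + $20.69 + $0.13 + $0.18 + $2.40 = $59.65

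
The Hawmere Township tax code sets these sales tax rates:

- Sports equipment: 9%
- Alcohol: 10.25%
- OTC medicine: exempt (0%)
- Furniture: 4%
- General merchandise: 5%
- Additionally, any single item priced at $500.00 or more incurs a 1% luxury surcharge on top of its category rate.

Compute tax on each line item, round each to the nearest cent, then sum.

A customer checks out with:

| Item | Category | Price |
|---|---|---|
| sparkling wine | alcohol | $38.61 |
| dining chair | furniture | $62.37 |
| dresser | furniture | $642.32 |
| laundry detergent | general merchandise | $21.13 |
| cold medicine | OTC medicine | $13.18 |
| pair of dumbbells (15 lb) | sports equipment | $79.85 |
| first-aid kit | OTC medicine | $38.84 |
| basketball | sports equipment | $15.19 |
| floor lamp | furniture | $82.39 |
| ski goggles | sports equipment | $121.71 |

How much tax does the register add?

Sparkling wine $38.61: alcohol → 10.25% → $3.96
Dining chair $62.37: furniture → 4% → $2.49
Dresser $642.32: furniture → 4% + 1% surcharge = 5% → $32.12
Laundry detergent $21.13: general merchandise → 5% → $1.06
Cold medicine $13.18: OTC medicine → 0% → $0.00
Pair of dumbbells (15 lb) $79.85: sports equipment → 9% → $7.19
First-aid kit $38.84: OTC medicine → 0% → $0.00
Basketball $15.19: sports equipment → 9% → $1.37
Floor lamp $82.39: furniture → 4% → $3.30
Ski goggles $121.71: sports equipment → 9% → $10.95
Total tax = $3.96 + $2.49 + $32.12 + $1.06 + $7.19 + $1.37 + $3.30 + $10.95 = $62.44

$62.44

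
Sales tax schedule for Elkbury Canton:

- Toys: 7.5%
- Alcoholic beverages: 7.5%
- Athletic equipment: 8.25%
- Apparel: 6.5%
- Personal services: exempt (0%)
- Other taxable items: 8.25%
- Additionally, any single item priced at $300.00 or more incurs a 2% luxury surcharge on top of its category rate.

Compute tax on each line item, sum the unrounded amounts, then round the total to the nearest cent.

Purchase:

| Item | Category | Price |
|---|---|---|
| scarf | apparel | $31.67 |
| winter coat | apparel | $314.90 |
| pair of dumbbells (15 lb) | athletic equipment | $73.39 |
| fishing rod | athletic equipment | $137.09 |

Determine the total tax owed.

$46.19

Scarf $31.67: apparel → 6.5% → $2.05855
Winter coat $314.90: apparel → 6.5% + 2% surcharge = 8.5% → $26.7665
Pair of dumbbells (15 lb) $73.39: athletic equipment → 8.25% → $6.054675
Fishing rod $137.09: athletic equipment → 8.25% → $11.309925
Unrounded tax sum = $46.18965 → $46.19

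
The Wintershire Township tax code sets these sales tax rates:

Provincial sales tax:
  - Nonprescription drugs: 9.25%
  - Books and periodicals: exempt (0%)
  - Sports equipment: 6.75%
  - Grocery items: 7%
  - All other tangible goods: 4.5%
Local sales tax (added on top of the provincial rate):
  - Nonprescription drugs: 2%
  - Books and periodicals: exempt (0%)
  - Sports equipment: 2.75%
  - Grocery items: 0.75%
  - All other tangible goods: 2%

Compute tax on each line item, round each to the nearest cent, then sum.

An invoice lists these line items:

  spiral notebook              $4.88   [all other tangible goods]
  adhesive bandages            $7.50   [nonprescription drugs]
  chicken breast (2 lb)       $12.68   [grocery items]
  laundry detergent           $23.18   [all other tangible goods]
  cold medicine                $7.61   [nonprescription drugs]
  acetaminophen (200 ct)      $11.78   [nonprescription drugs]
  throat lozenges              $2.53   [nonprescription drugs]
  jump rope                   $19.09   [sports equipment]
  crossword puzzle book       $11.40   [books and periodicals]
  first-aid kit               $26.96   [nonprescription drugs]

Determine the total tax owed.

Spiral notebook $4.88: all other tangible goods → 4.5% + 2% local = 6.5% → $0.32
Adhesive bandages $7.50: nonprescription drugs → 9.25% + 2% local = 11.25% → $0.84
Chicken breast (2 lb) $12.68: grocery items → 7% + 0.75% local = 7.75% → $0.98
Laundry detergent $23.18: all other tangible goods → 4.5% + 2% local = 6.5% → $1.51
Cold medicine $7.61: nonprescription drugs → 9.25% + 2% local = 11.25% → $0.86
Acetaminophen (200 ct) $11.78: nonprescription drugs → 9.25% + 2% local = 11.25% → $1.33
Throat lozenges $2.53: nonprescription drugs → 9.25% + 2% local = 11.25% → $0.28
Jump rope $19.09: sports equipment → 6.75% + 2.75% local = 9.5% → $1.81
Crossword puzzle book $11.40: books and periodicals → 0% + 0% local = 0% → $0.00
First-aid kit $26.96: nonprescription drugs → 9.25% + 2% local = 11.25% → $3.03
Total tax = $0.32 + $0.84 + $0.98 + $1.51 + $0.86 + $1.33 + $0.28 + $1.81 + $3.03 = $10.96

$10.96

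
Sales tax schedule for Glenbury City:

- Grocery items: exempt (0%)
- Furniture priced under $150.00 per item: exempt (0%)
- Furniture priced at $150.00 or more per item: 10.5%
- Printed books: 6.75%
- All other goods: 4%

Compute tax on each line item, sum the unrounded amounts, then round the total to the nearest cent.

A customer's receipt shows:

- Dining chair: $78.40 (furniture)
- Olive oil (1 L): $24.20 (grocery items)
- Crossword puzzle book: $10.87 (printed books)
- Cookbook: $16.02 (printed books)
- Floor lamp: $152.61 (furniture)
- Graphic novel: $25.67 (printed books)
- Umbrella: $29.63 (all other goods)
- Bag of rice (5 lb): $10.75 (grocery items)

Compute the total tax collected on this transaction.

Dining chair $78.40: furniture, under $150.00 → 0% → $0.00
Olive oil (1 L) $24.20: grocery items → 0% → $0.00
Crossword puzzle book $10.87: printed books → 6.75% → $0.733725
Cookbook $16.02: printed books → 6.75% → $1.08135
Floor lamp $152.61: furniture, $150.00 or more → 10.5% → $16.02405
Graphic novel $25.67: printed books → 6.75% → $1.732725
Umbrella $29.63: all other goods → 4% → $1.1852
Bag of rice (5 lb) $10.75: grocery items → 0% → $0.00
Unrounded tax sum = $20.75705 → $20.76

$20.76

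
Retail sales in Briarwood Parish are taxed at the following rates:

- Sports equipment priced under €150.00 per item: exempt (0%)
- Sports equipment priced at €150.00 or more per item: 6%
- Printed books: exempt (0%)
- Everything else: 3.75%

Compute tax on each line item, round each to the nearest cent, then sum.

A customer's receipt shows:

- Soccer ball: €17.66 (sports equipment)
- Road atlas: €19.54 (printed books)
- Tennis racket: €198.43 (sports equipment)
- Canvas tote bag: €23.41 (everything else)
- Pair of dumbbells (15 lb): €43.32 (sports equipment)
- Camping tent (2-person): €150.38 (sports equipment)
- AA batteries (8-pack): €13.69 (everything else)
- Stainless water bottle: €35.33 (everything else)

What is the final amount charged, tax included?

Soccer ball €17.66: sports equipment, under €150.00 → 0% → €0.00
Road atlas €19.54: printed books → 0% → €0.00
Tennis racket €198.43: sports equipment, €150.00 or more → 6% → €11.91
Canvas tote bag €23.41: everything else → 3.75% → €0.88
Pair of dumbbells (15 lb) €43.32: sports equipment, under €150.00 → 0% → €0.00
Camping tent (2-person) €150.38: sports equipment, €150.00 or more → 6% → €9.02
AA batteries (8-pack) €13.69: everything else → 3.75% → €0.51
Stainless water bottle €35.33: everything else → 3.75% → €1.32
Subtotal = €501.76; tax = €23.64; total due = €525.40

€525.40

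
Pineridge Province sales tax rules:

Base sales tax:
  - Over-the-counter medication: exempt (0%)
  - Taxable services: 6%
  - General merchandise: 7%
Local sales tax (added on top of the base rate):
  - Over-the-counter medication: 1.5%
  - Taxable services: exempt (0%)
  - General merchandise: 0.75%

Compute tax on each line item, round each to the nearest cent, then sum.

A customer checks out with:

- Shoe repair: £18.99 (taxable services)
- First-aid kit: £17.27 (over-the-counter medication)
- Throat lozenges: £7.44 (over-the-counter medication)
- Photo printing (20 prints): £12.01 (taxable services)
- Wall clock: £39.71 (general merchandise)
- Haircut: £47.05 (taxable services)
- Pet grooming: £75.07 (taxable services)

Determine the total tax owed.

Shoe repair £18.99: taxable services → 6% + 0% local = 6% → £1.14
First-aid kit £17.27: over-the-counter medication → 0% + 1.5% local = 1.5% → £0.26
Throat lozenges £7.44: over-the-counter medication → 0% + 1.5% local = 1.5% → £0.11
Photo printing (20 prints) £12.01: taxable services → 6% + 0% local = 6% → £0.72
Wall clock £39.71: general merchandise → 7% + 0.75% local = 7.75% → £3.08
Haircut £47.05: taxable services → 6% + 0% local = 6% → £2.82
Pet grooming £75.07: taxable services → 6% + 0% local = 6% → £4.50
Total tax = £1.14 + £0.26 + £0.11 + £0.72 + £3.08 + £2.82 + £4.50 = £12.63

£12.63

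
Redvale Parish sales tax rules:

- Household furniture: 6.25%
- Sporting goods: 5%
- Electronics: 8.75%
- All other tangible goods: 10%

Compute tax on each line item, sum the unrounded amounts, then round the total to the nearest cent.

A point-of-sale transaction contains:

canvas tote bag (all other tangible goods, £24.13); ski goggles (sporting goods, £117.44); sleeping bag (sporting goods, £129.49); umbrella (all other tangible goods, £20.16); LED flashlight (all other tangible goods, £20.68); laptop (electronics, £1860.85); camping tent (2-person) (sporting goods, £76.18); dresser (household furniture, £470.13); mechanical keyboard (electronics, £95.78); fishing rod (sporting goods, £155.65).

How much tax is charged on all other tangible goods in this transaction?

£6.50

Canvas tote bag £24.13: all other tangible goods → 10% → £2.413
Umbrella £20.16: all other tangible goods → 10% → £2.016
LED flashlight £20.68: all other tangible goods → 10% → £2.068
Tax on all other tangible goods: unrounded sum = £6.497 → £6.50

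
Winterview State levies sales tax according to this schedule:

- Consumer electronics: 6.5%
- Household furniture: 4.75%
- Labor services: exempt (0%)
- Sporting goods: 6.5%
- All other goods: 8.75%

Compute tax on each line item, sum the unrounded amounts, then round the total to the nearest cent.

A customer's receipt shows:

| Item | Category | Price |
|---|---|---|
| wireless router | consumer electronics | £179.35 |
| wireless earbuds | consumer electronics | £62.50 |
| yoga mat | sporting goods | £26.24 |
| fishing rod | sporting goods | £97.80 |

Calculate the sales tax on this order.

£23.78

Wireless router £179.35: consumer electronics → 6.5% → £11.65775
Wireless earbuds £62.50: consumer electronics → 6.5% → £4.0625
Yoga mat £26.24: sporting goods → 6.5% → £1.7056
Fishing rod £97.80: sporting goods → 6.5% → £6.357
Unrounded tax sum = £23.78285 → £23.78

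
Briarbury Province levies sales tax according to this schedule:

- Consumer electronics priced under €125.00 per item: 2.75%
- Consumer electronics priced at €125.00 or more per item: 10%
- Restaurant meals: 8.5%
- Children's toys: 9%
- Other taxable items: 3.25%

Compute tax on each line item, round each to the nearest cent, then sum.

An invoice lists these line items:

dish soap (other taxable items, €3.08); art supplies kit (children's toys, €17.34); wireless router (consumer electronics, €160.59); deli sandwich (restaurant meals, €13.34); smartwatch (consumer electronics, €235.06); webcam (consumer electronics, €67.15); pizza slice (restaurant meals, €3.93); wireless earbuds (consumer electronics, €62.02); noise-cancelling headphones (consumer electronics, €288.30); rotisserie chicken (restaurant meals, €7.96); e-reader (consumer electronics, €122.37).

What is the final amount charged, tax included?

Dish soap €3.08: other taxable items → 3.25% → €0.10
Art supplies kit €17.34: children's toys → 9% → €1.56
Wireless router €160.59: consumer electronics, €125.00 or more → 10% → €16.06
Deli sandwich €13.34: restaurant meals → 8.5% → €1.13
Smartwatch €235.06: consumer electronics, €125.00 or more → 10% → €23.51
Webcam €67.15: consumer electronics, under €125.00 → 2.75% → €1.85
Pizza slice €3.93: restaurant meals → 8.5% → €0.33
Wireless earbuds €62.02: consumer electronics, under €125.00 → 2.75% → €1.71
Noise-cancelling headphones €288.30: consumer electronics, €125.00 or more → 10% → €28.83
Rotisserie chicken €7.96: restaurant meals → 8.5% → €0.68
E-reader €122.37: consumer electronics, under €125.00 → 2.75% → €3.37
Subtotal = €981.14; tax = €79.13; total due = €1060.27

€1060.27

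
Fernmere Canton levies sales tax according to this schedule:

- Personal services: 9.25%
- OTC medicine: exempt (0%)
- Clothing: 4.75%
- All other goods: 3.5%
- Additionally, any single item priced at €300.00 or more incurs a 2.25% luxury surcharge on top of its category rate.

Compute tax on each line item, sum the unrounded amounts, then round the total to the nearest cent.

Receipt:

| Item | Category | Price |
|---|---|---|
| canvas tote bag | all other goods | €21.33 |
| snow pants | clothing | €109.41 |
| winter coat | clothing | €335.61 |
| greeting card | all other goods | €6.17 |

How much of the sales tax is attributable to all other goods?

Canvas tote bag €21.33: all other goods → 3.5% → €0.74655
Greeting card €6.17: all other goods → 3.5% → €0.21595
Tax on all other goods: unrounded sum = €0.9625 → €0.96

€0.96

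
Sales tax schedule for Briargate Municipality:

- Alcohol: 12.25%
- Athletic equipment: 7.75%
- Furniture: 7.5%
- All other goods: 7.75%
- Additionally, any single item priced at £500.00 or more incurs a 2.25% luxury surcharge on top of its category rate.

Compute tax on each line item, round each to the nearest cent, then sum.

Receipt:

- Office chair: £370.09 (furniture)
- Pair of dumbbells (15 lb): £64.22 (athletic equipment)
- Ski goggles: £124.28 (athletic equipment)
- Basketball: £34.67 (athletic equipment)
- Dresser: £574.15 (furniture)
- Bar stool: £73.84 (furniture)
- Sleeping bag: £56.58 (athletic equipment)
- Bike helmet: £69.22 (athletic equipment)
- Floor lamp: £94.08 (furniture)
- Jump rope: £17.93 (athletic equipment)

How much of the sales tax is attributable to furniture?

Office chair £370.09: furniture → 7.5% → £27.76
Dresser £574.15: furniture → 7.5% + 2.25% surcharge = 9.75% → £55.98
Bar stool £73.84: furniture → 7.5% → £5.54
Floor lamp £94.08: furniture → 7.5% → £7.06
Tax on furniture = £27.76 + £55.98 + £5.54 + £7.06 = £96.34

£96.34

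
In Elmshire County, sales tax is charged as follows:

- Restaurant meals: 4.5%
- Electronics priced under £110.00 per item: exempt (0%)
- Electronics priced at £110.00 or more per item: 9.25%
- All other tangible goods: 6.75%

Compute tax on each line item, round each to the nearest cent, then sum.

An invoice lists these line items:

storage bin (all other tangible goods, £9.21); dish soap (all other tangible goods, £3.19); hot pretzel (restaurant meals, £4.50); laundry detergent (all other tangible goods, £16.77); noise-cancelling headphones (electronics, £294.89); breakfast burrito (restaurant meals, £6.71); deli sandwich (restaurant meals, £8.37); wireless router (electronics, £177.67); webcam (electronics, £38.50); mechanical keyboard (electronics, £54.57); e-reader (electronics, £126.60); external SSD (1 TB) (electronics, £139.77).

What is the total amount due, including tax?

Storage bin £9.21: all other tangible goods → 6.75% → £0.62
Dish soap £3.19: all other tangible goods → 6.75% → £0.22
Hot pretzel £4.50: restaurant meals → 4.5% → £0.20
Laundry detergent £16.77: all other tangible goods → 6.75% → £1.13
Noise-cancelling headphones £294.89: electronics, £110.00 or more → 9.25% → £27.28
Breakfast burrito £6.71: restaurant meals → 4.5% → £0.30
Deli sandwich £8.37: restaurant meals → 4.5% → £0.38
Wireless router £177.67: electronics, £110.00 or more → 9.25% → £16.43
Webcam £38.50: electronics, under £110.00 → 0% → £0.00
Mechanical keyboard £54.57: electronics, under £110.00 → 0% → £0.00
E-reader £126.60: electronics, £110.00 or more → 9.25% → £11.71
External SSD (1 TB) £139.77: electronics, £110.00 or more → 9.25% → £12.93
Subtotal = £880.75; tax = £71.20; total due = £951.95

£951.95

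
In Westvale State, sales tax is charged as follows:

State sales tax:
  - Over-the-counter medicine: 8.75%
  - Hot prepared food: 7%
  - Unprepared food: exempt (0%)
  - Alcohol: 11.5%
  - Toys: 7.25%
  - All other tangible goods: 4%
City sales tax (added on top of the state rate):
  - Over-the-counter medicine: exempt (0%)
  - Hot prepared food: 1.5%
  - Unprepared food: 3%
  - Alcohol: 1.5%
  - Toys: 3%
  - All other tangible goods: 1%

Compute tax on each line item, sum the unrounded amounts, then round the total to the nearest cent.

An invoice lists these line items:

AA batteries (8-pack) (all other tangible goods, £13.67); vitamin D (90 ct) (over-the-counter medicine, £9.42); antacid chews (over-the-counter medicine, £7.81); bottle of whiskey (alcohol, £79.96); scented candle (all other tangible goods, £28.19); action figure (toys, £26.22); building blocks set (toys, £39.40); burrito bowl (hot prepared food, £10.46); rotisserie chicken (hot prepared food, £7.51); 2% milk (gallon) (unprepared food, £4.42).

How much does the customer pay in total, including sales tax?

£249.44

AA batteries (8-pack) £13.67: all other tangible goods → 4% + 1% city = 5% → £0.6835
Vitamin D (90 ct) £9.42: over-the-counter medicine → 8.75% + 0% city = 8.75% → £0.82425
Antacid chews £7.81: over-the-counter medicine → 8.75% + 0% city = 8.75% → £0.683375
Bottle of whiskey £79.96: alcohol → 11.5% + 1.5% city = 13% → £10.3948
Scented candle £28.19: all other tangible goods → 4% + 1% city = 5% → £1.4095
Action figure £26.22: toys → 7.25% + 3% city = 10.25% → £2.68755
Building blocks set £39.40: toys → 7.25% + 3% city = 10.25% → £4.0385
Burrito bowl £10.46: hot prepared food → 7% + 1.5% city = 8.5% → £0.8891
Rotisserie chicken £7.51: hot prepared food → 7% + 1.5% city = 8.5% → £0.63835
2% milk (gallon) £4.42: unprepared food → 0% + 3% city = 3% → £0.1326
Subtotal = £227.06; unrounded tax = £22.381525 → £22.38; total due = £249.44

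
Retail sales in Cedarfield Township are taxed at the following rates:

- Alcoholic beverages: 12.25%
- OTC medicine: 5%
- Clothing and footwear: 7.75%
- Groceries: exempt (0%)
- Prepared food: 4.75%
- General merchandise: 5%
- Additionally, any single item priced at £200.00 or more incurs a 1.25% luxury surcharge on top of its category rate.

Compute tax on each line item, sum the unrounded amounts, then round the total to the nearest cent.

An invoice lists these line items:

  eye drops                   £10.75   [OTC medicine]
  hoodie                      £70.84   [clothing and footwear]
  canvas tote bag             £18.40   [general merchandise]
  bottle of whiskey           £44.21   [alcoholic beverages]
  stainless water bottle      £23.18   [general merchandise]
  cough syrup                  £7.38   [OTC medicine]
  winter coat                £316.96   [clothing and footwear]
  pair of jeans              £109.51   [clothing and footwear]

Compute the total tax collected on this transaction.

Eye drops £10.75: OTC medicine → 5% → £0.5375
Hoodie £70.84: clothing and footwear → 7.75% → £5.4901
Canvas tote bag £18.40: general merchandise → 5% → £0.92
Bottle of whiskey £44.21: alcoholic beverages → 12.25% → £5.415725
Stainless water bottle £23.18: general merchandise → 5% → £1.159
Cough syrup £7.38: OTC medicine → 5% → £0.369
Winter coat £316.96: clothing and footwear → 7.75% + 1.25% surcharge = 9% → £28.5264
Pair of jeans £109.51: clothing and footwear → 7.75% → £8.487025
Unrounded tax sum = £50.90475 → £50.90

£50.90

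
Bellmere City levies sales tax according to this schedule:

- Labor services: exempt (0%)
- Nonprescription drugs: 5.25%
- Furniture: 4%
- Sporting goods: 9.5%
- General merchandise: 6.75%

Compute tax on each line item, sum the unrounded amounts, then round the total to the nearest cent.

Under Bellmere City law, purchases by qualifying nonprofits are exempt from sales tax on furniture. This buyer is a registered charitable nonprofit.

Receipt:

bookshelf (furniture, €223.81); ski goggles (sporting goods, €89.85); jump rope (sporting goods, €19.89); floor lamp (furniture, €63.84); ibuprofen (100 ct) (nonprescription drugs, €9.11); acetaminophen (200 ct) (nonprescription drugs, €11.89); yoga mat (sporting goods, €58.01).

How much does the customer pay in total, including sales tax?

Bookshelf €223.81: furniture, buyer-exempt → 0% → €0.00
Ski goggles €89.85: sporting goods → 9.5% → €8.53575
Jump rope €19.89: sporting goods → 9.5% → €1.88955
Floor lamp €63.84: furniture, buyer-exempt → 0% → €0.00
Ibuprofen (100 ct) €9.11: nonprescription drugs → 5.25% → €0.478275
Acetaminophen (200 ct) €11.89: nonprescription drugs → 5.25% → €0.624225
Yoga mat €58.01: sporting goods → 9.5% → €5.51095
Subtotal = €476.40; unrounded tax = €17.03875 → €17.04; total due = €493.44

€493.44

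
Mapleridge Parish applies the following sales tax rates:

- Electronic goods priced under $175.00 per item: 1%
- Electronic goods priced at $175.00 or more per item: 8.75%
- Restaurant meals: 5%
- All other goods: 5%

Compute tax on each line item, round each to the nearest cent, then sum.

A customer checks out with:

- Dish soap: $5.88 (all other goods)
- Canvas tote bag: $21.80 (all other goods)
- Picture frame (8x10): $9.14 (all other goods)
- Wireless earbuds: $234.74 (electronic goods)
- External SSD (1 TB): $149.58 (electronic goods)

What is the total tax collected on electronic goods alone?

Wireless earbuds $234.74: electronic goods, $175.00 or more → 8.75% → $20.54
External SSD (1 TB) $149.58: electronic goods, under $175.00 → 1% → $1.50
Tax on electronic goods = $20.54 + $1.50 = $22.04

$22.04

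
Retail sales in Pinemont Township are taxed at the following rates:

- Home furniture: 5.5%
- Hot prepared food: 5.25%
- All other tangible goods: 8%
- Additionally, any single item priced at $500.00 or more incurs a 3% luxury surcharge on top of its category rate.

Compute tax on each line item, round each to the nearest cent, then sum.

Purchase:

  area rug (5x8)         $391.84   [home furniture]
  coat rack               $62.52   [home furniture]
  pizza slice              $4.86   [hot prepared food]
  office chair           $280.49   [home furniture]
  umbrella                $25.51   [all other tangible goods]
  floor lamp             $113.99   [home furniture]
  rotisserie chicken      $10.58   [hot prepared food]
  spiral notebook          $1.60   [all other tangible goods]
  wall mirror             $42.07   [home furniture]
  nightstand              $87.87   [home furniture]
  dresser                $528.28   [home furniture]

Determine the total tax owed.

$101.72

Area rug (5x8) $391.84: home furniture → 5.5% → $21.55
Coat rack $62.52: home furniture → 5.5% → $3.44
Pizza slice $4.86: hot prepared food → 5.25% → $0.26
Office chair $280.49: home furniture → 5.5% → $15.43
Umbrella $25.51: all other tangible goods → 8% → $2.04
Floor lamp $113.99: home furniture → 5.5% → $6.27
Rotisserie chicken $10.58: hot prepared food → 5.25% → $0.56
Spiral notebook $1.60: all other tangible goods → 8% → $0.13
Wall mirror $42.07: home furniture → 5.5% → $2.31
Nightstand $87.87: home furniture → 5.5% → $4.83
Dresser $528.28: home furniture → 5.5% + 3% surcharge = 8.5% → $44.90
Total tax = $21.55 + $3.44 + $0.26 + $15.43 + $2.04 + $6.27 + $0.56 + $0.13 + $2.31 + $4.83 + $44.90 = $101.72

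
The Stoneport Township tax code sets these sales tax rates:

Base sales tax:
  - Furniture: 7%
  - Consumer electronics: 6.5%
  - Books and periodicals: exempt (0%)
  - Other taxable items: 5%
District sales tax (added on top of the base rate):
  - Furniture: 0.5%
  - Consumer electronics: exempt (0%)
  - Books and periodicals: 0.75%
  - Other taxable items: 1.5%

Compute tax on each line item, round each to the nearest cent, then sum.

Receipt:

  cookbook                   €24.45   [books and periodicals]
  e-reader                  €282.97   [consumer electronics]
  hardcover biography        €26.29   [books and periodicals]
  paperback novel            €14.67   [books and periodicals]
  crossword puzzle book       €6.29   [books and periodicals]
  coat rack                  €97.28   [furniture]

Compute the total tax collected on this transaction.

Cookbook €24.45: books and periodicals → 0% + 0.75% district = 0.75% → €0.18
E-reader €282.97: consumer electronics → 6.5% + 0% district = 6.5% → €18.39
Hardcover biography €26.29: books and periodicals → 0% + 0.75% district = 0.75% → €0.20
Paperback novel €14.67: books and periodicals → 0% + 0.75% district = 0.75% → €0.11
Crossword puzzle book €6.29: books and periodicals → 0% + 0.75% district = 0.75% → €0.05
Coat rack €97.28: furniture → 7% + 0.5% district = 7.5% → €7.30
Total tax = €0.18 + €18.39 + €0.20 + €0.11 + €0.05 + €7.30 = €26.23

€26.23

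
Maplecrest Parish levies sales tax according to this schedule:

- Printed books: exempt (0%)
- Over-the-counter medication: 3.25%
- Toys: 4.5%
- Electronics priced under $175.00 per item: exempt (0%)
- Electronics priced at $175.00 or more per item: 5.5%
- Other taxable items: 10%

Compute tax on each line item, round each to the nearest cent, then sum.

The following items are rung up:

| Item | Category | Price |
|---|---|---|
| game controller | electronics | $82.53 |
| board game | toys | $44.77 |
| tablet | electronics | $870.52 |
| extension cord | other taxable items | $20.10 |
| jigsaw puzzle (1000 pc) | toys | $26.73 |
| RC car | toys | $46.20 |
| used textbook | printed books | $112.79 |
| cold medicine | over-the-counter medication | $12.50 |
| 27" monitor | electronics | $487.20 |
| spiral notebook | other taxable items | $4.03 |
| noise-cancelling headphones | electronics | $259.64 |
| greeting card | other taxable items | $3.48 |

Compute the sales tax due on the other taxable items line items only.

Extension cord $20.10: other taxable items → 10% → $2.01
Spiral notebook $4.03: other taxable items → 10% → $0.40
Greeting card $3.48: other taxable items → 10% → $0.35
Tax on other taxable items = $2.01 + $0.40 + $0.35 = $2.76

$2.76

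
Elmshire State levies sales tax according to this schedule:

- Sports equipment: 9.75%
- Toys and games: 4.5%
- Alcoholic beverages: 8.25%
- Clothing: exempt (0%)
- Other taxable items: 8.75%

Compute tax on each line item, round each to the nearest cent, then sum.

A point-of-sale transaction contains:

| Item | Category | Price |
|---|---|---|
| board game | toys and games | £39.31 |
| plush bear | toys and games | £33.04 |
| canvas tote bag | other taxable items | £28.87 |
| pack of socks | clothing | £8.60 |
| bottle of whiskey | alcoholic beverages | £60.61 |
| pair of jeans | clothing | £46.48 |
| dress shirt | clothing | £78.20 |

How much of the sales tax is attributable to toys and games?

Board game £39.31: toys and games → 4.5% → £1.77
Plush bear £33.04: toys and games → 4.5% → £1.49
Tax on toys and games = £1.77 + £1.49 = £3.26

£3.26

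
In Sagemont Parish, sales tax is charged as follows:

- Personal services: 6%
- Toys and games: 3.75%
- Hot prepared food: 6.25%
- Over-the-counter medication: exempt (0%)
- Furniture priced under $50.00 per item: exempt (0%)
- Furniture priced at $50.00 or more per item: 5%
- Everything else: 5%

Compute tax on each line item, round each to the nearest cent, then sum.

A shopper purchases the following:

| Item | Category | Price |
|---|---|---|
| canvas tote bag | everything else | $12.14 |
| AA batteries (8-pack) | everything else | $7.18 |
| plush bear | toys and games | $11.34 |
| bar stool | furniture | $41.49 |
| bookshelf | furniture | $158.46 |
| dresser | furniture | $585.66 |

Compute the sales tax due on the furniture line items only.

$37.20

Bar stool $41.49: furniture, under $50.00 → 0% → $0.00
Bookshelf $158.46: furniture, $50.00 or more → 5% → $7.92
Dresser $585.66: furniture, $50.00 or more → 5% → $29.28
Tax on furniture = $0.00 + $7.92 + $29.28 = $37.20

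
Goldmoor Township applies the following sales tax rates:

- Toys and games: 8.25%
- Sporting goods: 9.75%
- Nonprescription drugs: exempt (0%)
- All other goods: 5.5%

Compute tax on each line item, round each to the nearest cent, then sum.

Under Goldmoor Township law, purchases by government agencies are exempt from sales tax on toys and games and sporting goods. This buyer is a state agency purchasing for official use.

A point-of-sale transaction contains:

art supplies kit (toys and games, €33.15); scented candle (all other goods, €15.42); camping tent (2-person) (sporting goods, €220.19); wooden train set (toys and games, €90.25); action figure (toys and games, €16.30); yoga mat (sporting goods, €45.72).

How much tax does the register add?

€0.85

Art supplies kit €33.15: toys and games, buyer-exempt → 0% → €0.00
Scented candle €15.42: all other goods → 5.5% → €0.85
Camping tent (2-person) €220.19: sporting goods, buyer-exempt → 0% → €0.00
Wooden train set €90.25: toys and games, buyer-exempt → 0% → €0.00
Action figure €16.30: toys and games, buyer-exempt → 0% → €0.00
Yoga mat €45.72: sporting goods, buyer-exempt → 0% → €0.00
Total tax = €0.85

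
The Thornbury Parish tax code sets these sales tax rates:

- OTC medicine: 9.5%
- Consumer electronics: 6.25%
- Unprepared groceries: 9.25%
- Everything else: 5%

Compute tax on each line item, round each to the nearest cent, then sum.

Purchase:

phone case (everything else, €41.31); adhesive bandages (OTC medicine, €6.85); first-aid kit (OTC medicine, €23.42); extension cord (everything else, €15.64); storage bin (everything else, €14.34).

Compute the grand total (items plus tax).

€108.00

Phone case €41.31: everything else → 5% → €2.07
Adhesive bandages €6.85: OTC medicine → 9.5% → €0.65
First-aid kit €23.42: OTC medicine → 9.5% → €2.22
Extension cord €15.64: everything else → 5% → €0.78
Storage bin €14.34: everything else → 5% → €0.72
Subtotal = €101.56; tax = €6.44; total due = €108.00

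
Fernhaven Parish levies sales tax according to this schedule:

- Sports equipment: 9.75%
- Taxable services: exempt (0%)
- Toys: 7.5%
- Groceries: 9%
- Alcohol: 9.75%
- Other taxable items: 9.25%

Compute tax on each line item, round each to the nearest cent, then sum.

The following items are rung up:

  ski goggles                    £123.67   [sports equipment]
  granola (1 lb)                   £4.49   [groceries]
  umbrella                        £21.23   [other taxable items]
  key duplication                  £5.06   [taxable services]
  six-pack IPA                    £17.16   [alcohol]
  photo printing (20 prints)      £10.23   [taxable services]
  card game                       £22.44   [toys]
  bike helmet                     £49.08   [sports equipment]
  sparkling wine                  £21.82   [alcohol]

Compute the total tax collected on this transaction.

£24.69

Ski goggles £123.67: sports equipment → 9.75% → £12.06
Granola (1 lb) £4.49: groceries → 9% → £0.40
Umbrella £21.23: other taxable items → 9.25% → £1.96
Key duplication £5.06: taxable services → 0% → £0.00
Six-pack IPA £17.16: alcohol → 9.75% → £1.67
Photo printing (20 prints) £10.23: taxable services → 0% → £0.00
Card game £22.44: toys → 7.5% → £1.68
Bike helmet £49.08: sports equipment → 9.75% → £4.79
Sparkling wine £21.82: alcohol → 9.75% → £2.13
Total tax = £12.06 + £0.40 + £1.96 + £1.67 + £1.68 + £4.79 + £2.13 = £24.69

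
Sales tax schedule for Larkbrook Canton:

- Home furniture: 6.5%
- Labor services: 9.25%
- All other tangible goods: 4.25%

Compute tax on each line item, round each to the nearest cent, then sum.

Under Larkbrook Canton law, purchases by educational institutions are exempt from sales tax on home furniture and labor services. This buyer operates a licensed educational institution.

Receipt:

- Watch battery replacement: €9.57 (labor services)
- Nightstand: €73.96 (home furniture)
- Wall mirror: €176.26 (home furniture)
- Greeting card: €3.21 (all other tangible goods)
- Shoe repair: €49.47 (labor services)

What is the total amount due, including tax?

Watch battery replacement €9.57: labor services, buyer-exempt → 0% → €0.00
Nightstand €73.96: home furniture, buyer-exempt → 0% → €0.00
Wall mirror €176.26: home furniture, buyer-exempt → 0% → €0.00
Greeting card €3.21: all other tangible goods → 4.25% → €0.14
Shoe repair €49.47: labor services, buyer-exempt → 0% → €0.00
Subtotal = €312.47; tax = €0.14; total due = €312.61

€312.61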